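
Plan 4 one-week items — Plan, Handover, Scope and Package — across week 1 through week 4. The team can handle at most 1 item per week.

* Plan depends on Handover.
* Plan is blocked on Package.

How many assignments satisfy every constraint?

8

Splitting on Plan: it can be week 3 (2), week 4 (6). Listing each branch's schedules as (Handover, Scope, Package) by week number:
Plan=week 3: (1,4,2) (2,4,1) — 2.
Plan=week 4: (1,2,3) (1,3,2) (2,1,3) (2,3,1) (3,1,2) (3,2,1) — 6.
Summing: 2 + 6 = 8.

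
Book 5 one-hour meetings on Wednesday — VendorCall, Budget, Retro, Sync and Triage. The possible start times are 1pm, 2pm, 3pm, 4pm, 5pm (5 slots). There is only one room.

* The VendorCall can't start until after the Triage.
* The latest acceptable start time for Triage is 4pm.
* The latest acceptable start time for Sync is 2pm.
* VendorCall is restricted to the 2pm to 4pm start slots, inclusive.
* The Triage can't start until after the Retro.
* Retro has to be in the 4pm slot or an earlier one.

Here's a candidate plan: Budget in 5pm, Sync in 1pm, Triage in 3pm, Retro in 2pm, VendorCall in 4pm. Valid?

The Triage can't start until after the Retro — holds.
VendorCall is restricted to the 2pm to 4pm start slots, inclusive — holds.
The latest acceptable start time for Sync is 2pm — holds.
There is only one room — holds.
Retro has to be in the 4pm slot or an earlier one — holds.
The VendorCall can't start until after the Triage — holds.
The latest acceptable start time for Triage is 4pm — holds.

Valid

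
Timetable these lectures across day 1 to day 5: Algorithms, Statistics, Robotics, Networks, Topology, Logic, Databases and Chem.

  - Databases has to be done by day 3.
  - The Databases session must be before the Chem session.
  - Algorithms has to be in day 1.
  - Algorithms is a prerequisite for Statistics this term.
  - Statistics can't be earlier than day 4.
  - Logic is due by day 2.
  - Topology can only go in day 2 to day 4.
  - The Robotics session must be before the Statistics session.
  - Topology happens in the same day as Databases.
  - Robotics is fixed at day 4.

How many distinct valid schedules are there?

50

Splitting on Networks: it can be day 1 (10), day 2 (10), day 3 (10), day 4 (10), day 5 (10). Listing each branch's schedules as (Algorithms, Statistics, Robotics, Topology, Logic, Databases, Chem) by day number:
Networks=day 1: (1,5,4,2,1,2,3) (1,5,4,2,1,2,4) (1,5,4,2,1,2,5) (1,5,4,2,2,2,3) (1,5,4,2,2,2,4) (1,5,4,2,2,2,5) (1,5,4,3,1,3,4) (1,5,4,3,1,3,5) (1,5,4,3,2,3,4) (1,5,4,3,2,3,5) — 10.
Networks=day 2: (1,5,4,2,1,2,3) (1,5,4,2,1,2,4) (1,5,4,2,1,2,5) (1,5,4,2,2,2,3) (1,5,4,2,2,2,4) (1,5,4,2,2,2,5) (1,5,4,3,1,3,4) (1,5,4,3,1,3,5) (1,5,4,3,2,3,4) (1,5,4,3,2,3,5) — 10.
Networks=day 3: (1,5,4,2,1,2,3) (1,5,4,2,1,2,4) (1,5,4,2,1,2,5) (1,5,4,2,2,2,3) (1,5,4,2,2,2,4) (1,5,4,2,2,2,5) (1,5,4,3,1,3,4) (1,5,4,3,1,3,5) (1,5,4,3,2,3,4) (1,5,4,3,2,3,5) — 10.
Networks=day 4: (1,5,4,2,1,2,3) (1,5,4,2,1,2,4) (1,5,4,2,1,2,5) (1,5,4,2,2,2,3) (1,5,4,2,2,2,4) (1,5,4,2,2,2,5) (1,5,4,3,1,3,4) (1,5,4,3,1,3,5) (1,5,4,3,2,3,4) (1,5,4,3,2,3,5) — 10.
Networks=day 5: (1,5,4,2,1,2,3) (1,5,4,2,1,2,4) (1,5,4,2,1,2,5) (1,5,4,2,2,2,3) (1,5,4,2,2,2,4) (1,5,4,2,2,2,5) (1,5,4,3,1,3,4) (1,5,4,3,1,3,5) (1,5,4,3,2,3,4) (1,5,4,3,2,3,5) — 10.
Summing: 10 + 10 + 10 + 10 + 10 = 50.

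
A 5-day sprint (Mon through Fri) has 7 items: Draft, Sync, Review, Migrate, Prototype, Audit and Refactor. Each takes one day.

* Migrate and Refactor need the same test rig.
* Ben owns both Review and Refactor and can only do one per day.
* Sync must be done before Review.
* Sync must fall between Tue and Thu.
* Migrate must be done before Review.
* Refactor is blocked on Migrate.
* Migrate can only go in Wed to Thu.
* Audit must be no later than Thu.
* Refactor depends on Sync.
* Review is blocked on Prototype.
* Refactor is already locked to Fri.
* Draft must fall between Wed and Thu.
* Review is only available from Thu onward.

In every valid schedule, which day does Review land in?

Review's window is Thu–Fri.
Refactor is fixed at Fri, and Review can't share a day with Refactor.
So Review must be Thu.

Thu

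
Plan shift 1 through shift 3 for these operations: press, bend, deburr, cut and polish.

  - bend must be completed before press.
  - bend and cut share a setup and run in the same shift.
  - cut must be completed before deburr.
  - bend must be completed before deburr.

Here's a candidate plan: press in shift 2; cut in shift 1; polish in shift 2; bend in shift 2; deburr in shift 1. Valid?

bend and cut share a setup and run in the same shift — violated.
bend must be completed before press — violated.
bend must be completed before deburr — violated.
cut must be completed before deburr — violated.

Invalid. bend must be completed before deburr.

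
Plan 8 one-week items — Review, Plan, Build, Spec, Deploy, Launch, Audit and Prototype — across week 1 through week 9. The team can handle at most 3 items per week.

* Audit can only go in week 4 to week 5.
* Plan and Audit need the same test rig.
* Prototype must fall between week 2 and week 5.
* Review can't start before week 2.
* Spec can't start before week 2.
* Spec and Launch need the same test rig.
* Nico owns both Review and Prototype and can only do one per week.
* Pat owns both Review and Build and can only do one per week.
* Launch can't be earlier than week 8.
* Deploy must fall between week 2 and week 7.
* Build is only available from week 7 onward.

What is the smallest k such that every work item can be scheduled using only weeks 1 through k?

8

With at most 3 per week and 8 work items, at least 3 weeks are needed.
Launch can't be placed before week 8, so the schedule must run through at least week 8.
8 works (last occupied week: week 8): for example Review=week 3; Plan=week 1; Launch=week 8; Build=week 7; Deploy=week 2; Prototype=week 2; Audit=week 4; Spec=week 2.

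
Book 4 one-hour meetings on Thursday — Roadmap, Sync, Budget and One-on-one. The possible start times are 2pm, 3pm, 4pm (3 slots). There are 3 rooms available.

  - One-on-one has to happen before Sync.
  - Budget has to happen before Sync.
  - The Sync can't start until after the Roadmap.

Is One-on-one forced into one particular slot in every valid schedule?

No

One-on-one can be 2pm (e.g. Budget in 2pm; One-on-one in 2pm; Sync in 3pm; Roadmap in 2pm) or 3pm (e.g. Budget in 2pm, Roadmap in 2pm, Sync in 4pm, One-on-one in 3pm).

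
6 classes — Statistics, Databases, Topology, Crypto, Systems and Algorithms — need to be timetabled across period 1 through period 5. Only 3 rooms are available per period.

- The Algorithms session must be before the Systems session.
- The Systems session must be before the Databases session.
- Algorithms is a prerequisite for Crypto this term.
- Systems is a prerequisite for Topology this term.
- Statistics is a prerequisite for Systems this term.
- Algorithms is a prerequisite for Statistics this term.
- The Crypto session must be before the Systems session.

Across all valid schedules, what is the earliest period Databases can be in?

Precedence pushes Databases to at least period 4.
Databases at period 4 is achievable: Statistics in period 2; Databases in period 4; Topology in period 4; Crypto in period 2; Systems in period 3; Algorithms in period 1.

period 4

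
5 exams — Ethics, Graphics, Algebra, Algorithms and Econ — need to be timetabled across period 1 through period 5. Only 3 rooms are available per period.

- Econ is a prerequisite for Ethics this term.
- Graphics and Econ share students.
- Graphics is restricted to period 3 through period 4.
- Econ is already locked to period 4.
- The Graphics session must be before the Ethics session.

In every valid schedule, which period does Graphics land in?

Graphics's window is period 3–period 4.
Econ is fixed at period 4, and Graphics can't share a period with Econ.
So Graphics must be period 3.

period 3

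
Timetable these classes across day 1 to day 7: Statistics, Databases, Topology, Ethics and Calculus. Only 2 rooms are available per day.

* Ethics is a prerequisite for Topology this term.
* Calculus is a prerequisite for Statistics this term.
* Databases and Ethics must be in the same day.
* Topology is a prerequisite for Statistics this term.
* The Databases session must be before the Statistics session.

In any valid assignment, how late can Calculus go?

day 6

Downstream work caps Calculus at day 6.
Calculus at day 6 is achievable: Topology=day 2; Calculus=day 6; Statistics=day 7; Ethics=day 1; Databases=day 1.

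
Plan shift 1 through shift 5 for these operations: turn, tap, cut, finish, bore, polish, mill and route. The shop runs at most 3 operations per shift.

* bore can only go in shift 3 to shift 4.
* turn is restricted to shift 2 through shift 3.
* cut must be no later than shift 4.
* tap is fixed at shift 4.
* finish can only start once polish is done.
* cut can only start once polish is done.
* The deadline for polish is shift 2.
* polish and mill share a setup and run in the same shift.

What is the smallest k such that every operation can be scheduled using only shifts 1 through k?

4

The precedence chain requires at least 2 distinct shifts.
With at most 3 per shift and 8 operations, at least 3 shifts are needed.
tap can't be placed before shift 4, so the schedule must run through at least shift 4.
4 works (last occupied shift: shift 4): for example cut=shift 2, finish=shift 2, route=shift 1, mill=shift 1, polish=shift 1, turn=shift 2, tap=shift 4, bore=shift 3.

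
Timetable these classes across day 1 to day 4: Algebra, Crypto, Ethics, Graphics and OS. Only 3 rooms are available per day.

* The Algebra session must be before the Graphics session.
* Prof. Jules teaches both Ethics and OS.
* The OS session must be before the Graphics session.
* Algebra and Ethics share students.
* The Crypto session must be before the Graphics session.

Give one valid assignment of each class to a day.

Ethics=day 2; OS=day 1; Algebra=day 1; Crypto=day 1; Graphics=day 2

Checking: Algebra(day 1) before Graphics(day 2); OS(day 1) before Graphics(day 2); Crypto(day 1) before Graphics(day 2); Algebra(day 1) != Ethics(day 2); Ethics(day 2) != OS(day 1); max 3 per day (cap 3).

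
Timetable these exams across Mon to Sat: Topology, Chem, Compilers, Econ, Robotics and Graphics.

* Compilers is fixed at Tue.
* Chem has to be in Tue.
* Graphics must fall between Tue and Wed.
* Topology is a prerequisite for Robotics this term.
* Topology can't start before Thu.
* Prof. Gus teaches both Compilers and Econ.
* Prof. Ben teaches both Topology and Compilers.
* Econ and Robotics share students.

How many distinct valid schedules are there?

24

Splitting on Topology: it can be Thu (16), Fri (8). Listing each branch's schedules as (Chem, Compilers, Econ, Robotics, Graphics):
Topology=Thu: (Tue,Tue,Mon,Fri,Tue) (Tue,Tue,Mon,Fri,Wed) (Tue,Tue,Mon,Sat,Tue) (Tue,Tue,Mon,Sat,Wed) (Tue,Tue,Wed,Fri,Tue) (Tue,Tue,Wed,Fri,Wed) (Tue,Tue,Wed,Sat,Tue) (Tue,Tue,Wed,Sat,Wed) (Tue,Tue,Thu,Fri,Tue) (Tue,Tue,Thu,Fri,Wed) (Tue,Tue,Thu,Sat,Tue) (Tue,Tue,Thu,Sat,Wed) (Tue,Tue,Fri,Sat,Tue) (Tue,Tue,Fri,Sat,Wed) (Tue,Tue,Sat,Fri,Tue) (Tue,Tue,Sat,Fri,Wed) — 16.
Topology=Fri: (Tue,Tue,Mon,Sat,Tue) (Tue,Tue,Mon,Sat,Wed) (Tue,Tue,Wed,Sat,Tue) (Tue,Tue,Wed,Sat,Wed) (Tue,Tue,Thu,Sat,Tue) (Tue,Tue,Thu,Sat,Wed) (Tue,Tue,Fri,Sat,Tue) (Tue,Tue,Fri,Sat,Wed) — 8.
Summing: 16 + 8 = 24.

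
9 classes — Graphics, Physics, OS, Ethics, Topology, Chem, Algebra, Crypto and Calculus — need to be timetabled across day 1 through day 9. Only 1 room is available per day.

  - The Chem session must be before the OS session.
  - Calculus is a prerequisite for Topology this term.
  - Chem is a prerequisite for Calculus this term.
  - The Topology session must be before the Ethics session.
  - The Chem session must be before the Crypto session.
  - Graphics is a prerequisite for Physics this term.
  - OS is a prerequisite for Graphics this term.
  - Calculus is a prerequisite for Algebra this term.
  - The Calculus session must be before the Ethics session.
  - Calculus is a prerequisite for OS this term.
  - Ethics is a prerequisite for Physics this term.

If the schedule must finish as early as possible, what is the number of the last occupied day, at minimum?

The precedence chain requires at least 5 distinct days.
With at most 1 per day and 9 classes, at least 9 days are needed.
9 works (last occupied day: day 9): for example Topology -> day 4; OS -> day 3; Crypto -> day 9; Physics -> day 7; Ethics -> day 5; Graphics -> day 6; Calculus -> day 2; Chem -> day 1; Algebra -> day 8.

9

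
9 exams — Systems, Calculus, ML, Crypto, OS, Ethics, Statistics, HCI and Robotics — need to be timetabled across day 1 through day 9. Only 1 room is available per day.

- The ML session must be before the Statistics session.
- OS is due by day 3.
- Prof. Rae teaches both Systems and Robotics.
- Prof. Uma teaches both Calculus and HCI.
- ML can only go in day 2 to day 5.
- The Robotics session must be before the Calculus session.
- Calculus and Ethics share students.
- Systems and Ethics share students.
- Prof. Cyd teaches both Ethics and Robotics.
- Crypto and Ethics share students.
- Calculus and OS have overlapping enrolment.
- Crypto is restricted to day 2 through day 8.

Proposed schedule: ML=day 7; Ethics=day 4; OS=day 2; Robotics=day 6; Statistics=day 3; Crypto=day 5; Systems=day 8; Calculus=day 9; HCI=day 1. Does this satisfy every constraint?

Prof. Cyd teaches both Ethics and Robotics — holds.
The Robotics session must be before the Calculus session — holds.
OS is due by day 3 — holds.
Crypto is restricted to day 2 through day 8 — holds.
Calculus and Ethics share students — holds.
Systems and Ethics share students — holds.
The ML session must be before the Statistics session — violated.
ML can only go in day 2 to day 5 — violated.
Prof. Rae teaches both Systems and Robotics — holds.
Prof. Uma teaches both Calculus and HCI — holds.
Crypto and Ethics share students — holds.
Calculus and OS have overlapping enrolment — holds.
Only 1 room is available per day — holds.

No. The ML session must be before the Statistics session is not satisfied.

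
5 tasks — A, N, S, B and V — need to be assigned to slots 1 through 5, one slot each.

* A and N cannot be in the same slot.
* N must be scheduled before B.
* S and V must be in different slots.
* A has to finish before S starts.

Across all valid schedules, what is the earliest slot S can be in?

2

Precedence pushes S to at least 2.
S at 2 is achievable: V -> 1, A -> 1, N -> 2, B -> 3, S -> 2.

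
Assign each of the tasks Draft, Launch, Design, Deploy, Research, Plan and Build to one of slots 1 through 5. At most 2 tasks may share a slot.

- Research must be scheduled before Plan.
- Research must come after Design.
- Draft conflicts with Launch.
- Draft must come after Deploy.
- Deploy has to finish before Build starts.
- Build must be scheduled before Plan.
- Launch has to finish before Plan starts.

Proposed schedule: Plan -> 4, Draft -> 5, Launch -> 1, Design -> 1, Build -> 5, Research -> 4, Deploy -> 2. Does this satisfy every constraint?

No. Build must be scheduled before Plan is not satisfied.

Draft must come after Deploy — holds.
Launch has to finish before Plan starts — holds.
Build must be scheduled before Plan — violated.
At most 2 tasks may share a slot — holds.
Deploy has to finish before Build starts — holds.
Research must be scheduled before Plan — violated.
Draft conflicts with Launch — holds.
Research must come after Design — holds.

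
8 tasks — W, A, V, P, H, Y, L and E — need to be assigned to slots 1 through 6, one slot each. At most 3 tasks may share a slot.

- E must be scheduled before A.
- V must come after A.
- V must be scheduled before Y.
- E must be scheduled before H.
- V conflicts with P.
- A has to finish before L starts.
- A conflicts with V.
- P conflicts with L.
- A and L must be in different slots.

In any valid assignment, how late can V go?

Precedence pushes V to at least 3; downstream work caps V at 5.
V at 5 is achievable: A -> 2; L -> 3; V -> 5; Y -> 6; H -> 2; W -> 1; P -> 1; E -> 1.

5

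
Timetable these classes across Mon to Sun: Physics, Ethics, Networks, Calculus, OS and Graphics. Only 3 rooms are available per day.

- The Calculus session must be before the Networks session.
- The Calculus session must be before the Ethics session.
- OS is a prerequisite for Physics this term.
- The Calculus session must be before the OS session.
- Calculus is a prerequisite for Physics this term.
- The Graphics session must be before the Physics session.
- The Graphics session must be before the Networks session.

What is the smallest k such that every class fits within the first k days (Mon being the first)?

The precedence chain requires at least 3 distinct days.
With at most 3 per day and 6 classes, at least 2 days are needed.
3 works (last occupied day: Wed): for example Ethics -> Tue, Networks -> Tue, Physics -> Wed, Calculus -> Mon, Graphics -> Mon, OS -> Tue.

3 days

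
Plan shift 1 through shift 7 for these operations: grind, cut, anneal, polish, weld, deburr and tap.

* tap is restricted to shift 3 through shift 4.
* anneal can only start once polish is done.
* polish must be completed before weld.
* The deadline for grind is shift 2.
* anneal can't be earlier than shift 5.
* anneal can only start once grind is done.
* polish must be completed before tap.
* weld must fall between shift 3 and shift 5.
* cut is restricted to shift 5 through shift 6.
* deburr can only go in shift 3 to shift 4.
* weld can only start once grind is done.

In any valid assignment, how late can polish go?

Downstream work caps polish at shift 3.
polish at shift 3 is achievable: deburr=shift 3, tap=shift 4, weld=shift 4, cut=shift 5, polish=shift 3, grind=shift 1, anneal=shift 5.

shift 3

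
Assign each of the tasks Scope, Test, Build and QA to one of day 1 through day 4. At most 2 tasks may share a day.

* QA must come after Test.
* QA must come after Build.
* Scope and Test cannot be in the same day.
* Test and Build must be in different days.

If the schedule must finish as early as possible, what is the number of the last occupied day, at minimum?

3

The precedence chain requires at least 2 distinct days.
With at most 2 per day and 4 tasks, at least 2 days are needed.
Could 2 days be enough, i.e. nothing placed later than day 2? No: QA must come after Test (at day 1 or later) → {day 2}; Test must come before QA (at day 2 or earlier) → {day 1}; Build must come before QA (at day 2 or earlier) → {day 1}; Build can't share with Test (day 1) → nothing is left.
So 2 days is not enough.
3 works (last occupied day: day 3): for example Scope in day 2, Test in day 1, QA in day 3, Build in day 2.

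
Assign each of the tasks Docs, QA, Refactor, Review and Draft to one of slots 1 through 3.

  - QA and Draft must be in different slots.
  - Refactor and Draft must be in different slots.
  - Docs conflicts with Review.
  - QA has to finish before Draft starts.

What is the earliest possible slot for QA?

1

Downstream work caps QA at 2.
QA at 1 is achievable: QA in 1; Review in 2; Refactor in 1; Draft in 2; Docs in 1.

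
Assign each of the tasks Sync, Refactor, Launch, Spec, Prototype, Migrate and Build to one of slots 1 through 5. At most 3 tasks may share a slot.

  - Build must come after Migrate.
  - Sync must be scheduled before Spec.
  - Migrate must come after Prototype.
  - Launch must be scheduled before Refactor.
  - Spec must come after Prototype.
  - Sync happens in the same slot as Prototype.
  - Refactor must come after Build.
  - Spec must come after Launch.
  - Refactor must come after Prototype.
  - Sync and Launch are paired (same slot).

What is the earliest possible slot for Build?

Precedence pushes Build to at least 3; downstream work caps Build at 4.
Build at 3 is achievable: Migrate -> 2; Spec -> 2; Launch -> 1; Build -> 3; Refactor -> 4; Prototype -> 1; Sync -> 1.

3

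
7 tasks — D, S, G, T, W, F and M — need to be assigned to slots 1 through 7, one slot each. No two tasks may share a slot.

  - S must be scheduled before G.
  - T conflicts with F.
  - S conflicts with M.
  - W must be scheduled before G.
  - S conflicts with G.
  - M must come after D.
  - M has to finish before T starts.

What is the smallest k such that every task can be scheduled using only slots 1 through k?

7 slots

The precedence chain requires at least 3 distinct slots.
With at most 1 per slot and 7 tasks, at least 7 slots are needed.
7 works (last occupied slot: 7): for example D -> 4, F -> 7, T -> 6, S -> 1, G -> 3, M -> 5, W -> 2.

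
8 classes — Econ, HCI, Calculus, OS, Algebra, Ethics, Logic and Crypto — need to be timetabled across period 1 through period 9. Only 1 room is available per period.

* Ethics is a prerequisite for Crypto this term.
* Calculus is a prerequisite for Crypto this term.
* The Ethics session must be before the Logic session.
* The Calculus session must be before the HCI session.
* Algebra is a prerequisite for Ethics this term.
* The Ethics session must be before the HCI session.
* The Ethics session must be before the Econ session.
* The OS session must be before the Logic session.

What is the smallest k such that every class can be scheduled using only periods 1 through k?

8

The precedence chain requires at least 3 distinct periods.
With at most 1 per period and 8 classes, at least 8 periods are needed.
8 works (last occupied period: period 8): for example OS in period 5, Ethics in period 2, Algebra in period 1, Crypto in period 7, Logic in period 6, Calculus in period 3, HCI in period 4, Econ in period 8.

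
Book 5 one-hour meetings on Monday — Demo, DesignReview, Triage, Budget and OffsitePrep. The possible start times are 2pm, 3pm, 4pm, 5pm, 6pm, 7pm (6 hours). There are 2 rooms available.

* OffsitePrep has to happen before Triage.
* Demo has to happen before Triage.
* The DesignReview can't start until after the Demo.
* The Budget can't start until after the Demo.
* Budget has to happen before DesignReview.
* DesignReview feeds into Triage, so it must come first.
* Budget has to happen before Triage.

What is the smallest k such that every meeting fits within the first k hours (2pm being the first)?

The precedence chain requires at least 4 distinct hours.
With at most 2 per hour and 5 meetings, at least 3 hours are needed.
4 works (last occupied hour: 5pm): for example DesignReview in 4pm, Triage in 5pm, Budget in 3pm, Demo in 2pm, OffsitePrep in 2pm.

4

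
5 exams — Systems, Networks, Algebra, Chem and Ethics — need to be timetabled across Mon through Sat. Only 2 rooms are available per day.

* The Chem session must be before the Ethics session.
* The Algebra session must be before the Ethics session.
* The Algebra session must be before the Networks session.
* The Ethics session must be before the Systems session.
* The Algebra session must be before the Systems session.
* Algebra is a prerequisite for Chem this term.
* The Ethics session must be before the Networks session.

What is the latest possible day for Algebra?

Wed

Downstream work caps Algebra at Wed.
Algebra at Wed is achievable: Ethics -> Fri, Networks -> Sat, Algebra -> Wed, Systems -> Sat, Chem -> Thu.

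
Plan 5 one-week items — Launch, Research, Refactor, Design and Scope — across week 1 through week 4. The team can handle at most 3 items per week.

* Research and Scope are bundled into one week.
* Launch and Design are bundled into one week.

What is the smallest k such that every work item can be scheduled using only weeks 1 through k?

With at most 3 per week and 5 work items, at least 2 weeks are needed.
2 works (last occupied week: week 2): for example Launch=week 1; Research=week 2; Scope=week 2; Design=week 1; Refactor=week 1.

2 weeks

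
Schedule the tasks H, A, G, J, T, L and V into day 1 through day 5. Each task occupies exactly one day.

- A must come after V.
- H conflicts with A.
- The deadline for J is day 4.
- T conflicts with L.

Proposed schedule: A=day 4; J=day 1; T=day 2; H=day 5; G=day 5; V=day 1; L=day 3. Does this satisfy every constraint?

A must come after V — holds.
The deadline for J is day 4 — holds.
T conflicts with L — holds.
H conflicts with A — holds.

Yes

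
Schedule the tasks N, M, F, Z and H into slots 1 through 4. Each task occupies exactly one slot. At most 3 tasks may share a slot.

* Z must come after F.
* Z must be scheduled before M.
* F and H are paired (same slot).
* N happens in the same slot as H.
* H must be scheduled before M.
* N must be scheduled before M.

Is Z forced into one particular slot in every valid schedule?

No

Z can be 2 (e.g. M -> 3; H -> 1; F -> 1; N -> 1; Z -> 2) or 3 (e.g. M -> 4; F -> 1; Z -> 3; H -> 1; N -> 1).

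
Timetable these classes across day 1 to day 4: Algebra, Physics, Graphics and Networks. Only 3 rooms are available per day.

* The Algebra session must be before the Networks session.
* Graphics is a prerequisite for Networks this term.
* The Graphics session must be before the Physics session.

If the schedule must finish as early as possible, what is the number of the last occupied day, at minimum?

The precedence chain requires at least 2 distinct days.
With at most 3 per day and 4 classes, at least 2 days are needed.
2 works (last occupied day: day 2): for example Networks=day 2; Algebra=day 1; Graphics=day 1; Physics=day 2.

2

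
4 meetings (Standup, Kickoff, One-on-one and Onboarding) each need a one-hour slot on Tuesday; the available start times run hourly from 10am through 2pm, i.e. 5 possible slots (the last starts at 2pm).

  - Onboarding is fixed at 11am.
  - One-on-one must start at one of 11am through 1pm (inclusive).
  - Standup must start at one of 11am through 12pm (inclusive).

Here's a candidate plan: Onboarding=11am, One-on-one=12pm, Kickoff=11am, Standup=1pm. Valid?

Onboarding is fixed at 11am — holds.
One-on-one must start at one of 11am through 1pm (inclusive) — holds.
Standup must start at one of 11am through 12pm (inclusive) — violated.

No. Standup must start at one of 11am through 12pm (inclusive) is not satisfied.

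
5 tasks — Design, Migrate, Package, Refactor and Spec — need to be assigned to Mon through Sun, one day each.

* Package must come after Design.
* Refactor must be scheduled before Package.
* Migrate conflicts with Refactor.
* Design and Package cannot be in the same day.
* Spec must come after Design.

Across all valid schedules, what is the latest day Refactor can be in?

Downstream work caps Refactor at Sat.
Refactor at Sat is achievable: Refactor -> Sat, Design -> Mon, Migrate -> Mon, Spec -> Tue, Package -> Sun.

Sat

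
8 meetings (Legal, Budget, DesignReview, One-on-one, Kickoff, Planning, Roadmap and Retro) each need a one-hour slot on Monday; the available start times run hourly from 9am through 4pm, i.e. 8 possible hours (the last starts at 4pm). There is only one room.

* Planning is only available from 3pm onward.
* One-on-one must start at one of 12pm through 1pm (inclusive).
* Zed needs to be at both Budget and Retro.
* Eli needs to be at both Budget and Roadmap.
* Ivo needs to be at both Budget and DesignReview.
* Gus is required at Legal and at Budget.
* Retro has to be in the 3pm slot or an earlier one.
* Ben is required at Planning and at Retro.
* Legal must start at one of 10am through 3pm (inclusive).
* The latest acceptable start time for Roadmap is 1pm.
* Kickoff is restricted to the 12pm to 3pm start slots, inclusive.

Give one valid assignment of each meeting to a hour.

Roadmap -> 9am; Legal -> 10am; Kickoff -> 1pm; Budget -> 2pm; Planning -> 3pm; Retro -> 11am; DesignReview -> 4pm; One-on-one -> 12pm

Checking: Budget(2pm) != DesignReview(4pm); Budget(2pm) != Retro(11am); Planning(3pm) != Retro(11am); Legal(10am) != Budget(2pm); Budget(2pm) != Roadmap(9am); One-on-one=12pm in [12pm,1pm]; Planning=3pm in [3pm,4pm]; Retro=11am in [9am,3pm]; Kickoff=1pm in [12pm,3pm]; Roadmap=9am in [9am,1pm]; Legal=10am in [10am,3pm]; max 1 per hour (cap 1).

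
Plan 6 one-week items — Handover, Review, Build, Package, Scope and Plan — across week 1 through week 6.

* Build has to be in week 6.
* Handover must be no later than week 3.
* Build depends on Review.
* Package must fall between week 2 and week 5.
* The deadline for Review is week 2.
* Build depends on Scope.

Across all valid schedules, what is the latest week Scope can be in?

week 5

Downstream work caps Scope at week 5.
Scope at week 5 is achievable: Scope in week 5, Plan in week 1, Package in week 2, Build in week 6, Review in week 1, Handover in week 1.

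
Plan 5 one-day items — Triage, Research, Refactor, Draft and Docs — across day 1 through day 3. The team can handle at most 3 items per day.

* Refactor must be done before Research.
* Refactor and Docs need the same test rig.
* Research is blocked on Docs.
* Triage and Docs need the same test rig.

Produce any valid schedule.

Docs -> day 2; Draft -> day 1; Triage -> day 1; Refactor -> day 1; Research -> day 3

Checking: Refactor(day 1) before Research(day 3); Docs(day 2) before Research(day 3); Triage(day 1) != Docs(day 2); Refactor(day 1) != Docs(day 2); max 3 per day (cap 3).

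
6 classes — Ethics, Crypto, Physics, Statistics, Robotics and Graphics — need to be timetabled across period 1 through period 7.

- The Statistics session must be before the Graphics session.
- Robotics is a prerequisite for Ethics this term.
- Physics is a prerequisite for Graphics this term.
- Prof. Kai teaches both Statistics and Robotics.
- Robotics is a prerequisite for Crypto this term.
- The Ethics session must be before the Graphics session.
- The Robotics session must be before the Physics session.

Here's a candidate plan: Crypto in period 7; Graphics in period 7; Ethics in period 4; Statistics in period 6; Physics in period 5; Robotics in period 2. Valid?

Yes, all constraints hold

Physics is a prerequisite for Graphics this term — holds.
The Ethics session must be before the Graphics session — holds.
The Robotics session must be before the Physics session — holds.
Prof. Kai teaches both Statistics and Robotics — holds.
Robotics is a prerequisite for Ethics this term — holds.
The Statistics session must be before the Graphics session — holds.
Robotics is a prerequisite for Crypto this term — holds.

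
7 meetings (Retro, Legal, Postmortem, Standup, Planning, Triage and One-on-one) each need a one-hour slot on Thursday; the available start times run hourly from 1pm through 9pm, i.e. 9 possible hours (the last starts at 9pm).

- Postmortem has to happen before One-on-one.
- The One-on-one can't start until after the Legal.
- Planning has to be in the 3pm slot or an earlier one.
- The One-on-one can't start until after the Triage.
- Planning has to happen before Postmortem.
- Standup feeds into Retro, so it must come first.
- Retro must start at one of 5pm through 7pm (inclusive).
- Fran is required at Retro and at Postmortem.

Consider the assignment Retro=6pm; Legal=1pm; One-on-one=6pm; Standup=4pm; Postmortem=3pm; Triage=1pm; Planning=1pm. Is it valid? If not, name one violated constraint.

Planning has to happen before Postmortem — holds.
Postmortem has to happen before One-on-one — holds.
The One-on-one can't start until after the Legal — holds.
Fran is required at Retro and at Postmortem — holds.
Standup feeds into Retro, so it must come first — holds.
The One-on-one can't start until after the Triage — holds.
Retro must start at one of 5pm through 7pm (inclusive) — holds.
Planning has to be in the 3pm slot or an earlier one — holds.

Yes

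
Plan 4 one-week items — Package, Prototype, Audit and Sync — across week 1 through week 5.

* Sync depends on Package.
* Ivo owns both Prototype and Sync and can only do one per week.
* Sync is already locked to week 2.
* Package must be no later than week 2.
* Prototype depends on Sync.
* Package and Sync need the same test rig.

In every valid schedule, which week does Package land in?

Package's window is week 1–week 2.
Sync is fixed at week 2, and Package can't share a week with Sync.
So Package must be week 1.

week 1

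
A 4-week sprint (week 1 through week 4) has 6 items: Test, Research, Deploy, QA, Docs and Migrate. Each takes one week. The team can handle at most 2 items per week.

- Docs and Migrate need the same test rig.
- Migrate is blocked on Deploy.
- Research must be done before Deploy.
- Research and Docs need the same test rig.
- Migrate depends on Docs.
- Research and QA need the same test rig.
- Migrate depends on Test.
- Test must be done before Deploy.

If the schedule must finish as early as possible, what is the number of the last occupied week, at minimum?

The precedence chain requires at least 3 distinct weeks.
With at most 2 per week and 6 work items, at least 3 weeks are needed.
3 works (last occupied week: week 3): for example Docs=week 2; Test=week 1; Migrate=week 3; Deploy=week 2; QA=week 3; Research=week 1.

week 3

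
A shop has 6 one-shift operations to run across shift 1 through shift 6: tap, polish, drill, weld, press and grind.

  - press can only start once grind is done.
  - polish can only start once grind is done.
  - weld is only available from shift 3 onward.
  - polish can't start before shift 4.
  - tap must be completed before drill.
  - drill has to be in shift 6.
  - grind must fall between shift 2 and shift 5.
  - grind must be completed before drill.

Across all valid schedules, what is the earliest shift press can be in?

shift 3

Precedence pushes press to at least shift 3.
press at shift 3 is achievable: polish in shift 4; drill in shift 6; grind in shift 2; weld in shift 3; tap in shift 1; press in shift 3.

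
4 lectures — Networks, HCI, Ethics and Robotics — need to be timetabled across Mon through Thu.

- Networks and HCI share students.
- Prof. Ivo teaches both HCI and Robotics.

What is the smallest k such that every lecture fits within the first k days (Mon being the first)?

Could 1 day be enough, i.e. nothing placed later than Mon? No: HCI can't share with Networks (Mon) → nothing is left.
So 1 day is not enough.
2 works (last occupied day: Tue): for example HCI=Tue, Robotics=Mon, Networks=Mon, Ethics=Mon.

2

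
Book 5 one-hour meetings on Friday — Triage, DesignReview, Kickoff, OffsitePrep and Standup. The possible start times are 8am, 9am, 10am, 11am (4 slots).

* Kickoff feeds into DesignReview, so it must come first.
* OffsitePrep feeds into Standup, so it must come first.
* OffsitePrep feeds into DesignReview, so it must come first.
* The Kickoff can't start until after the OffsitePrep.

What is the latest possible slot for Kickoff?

Precedence pushes Kickoff to at least 9am; downstream work caps Kickoff at 10am.
Kickoff at 10am is achievable: OffsitePrep -> 8am; Triage -> 8am; DesignReview -> 11am; Kickoff -> 10am; Standup -> 9am.

10am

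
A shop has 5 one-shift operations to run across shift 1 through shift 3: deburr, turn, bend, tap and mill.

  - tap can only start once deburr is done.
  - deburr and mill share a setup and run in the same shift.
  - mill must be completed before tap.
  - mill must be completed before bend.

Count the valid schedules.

Splitting on deburr: it can be shift 1 (12), shift 2 (3). Listing each branch's schedules as (turn, bend, tap, mill) by shift number:
deburr=shift 1: (1,2,2,1) (1,2,3,1) (1,3,2,1) (1,3,3,1) (2,2,2,1) (2,2,3,1) (2,3,2,1) (2,3,3,1) (3,2,2,1) (3,2,3,1) (3,3,2,1) (3,3,3,1) — 12.
deburr=shift 2: (1,3,3,2) (2,3,3,2) (3,3,3,2) — 3.
Summing: 12 + 3 = 15.

15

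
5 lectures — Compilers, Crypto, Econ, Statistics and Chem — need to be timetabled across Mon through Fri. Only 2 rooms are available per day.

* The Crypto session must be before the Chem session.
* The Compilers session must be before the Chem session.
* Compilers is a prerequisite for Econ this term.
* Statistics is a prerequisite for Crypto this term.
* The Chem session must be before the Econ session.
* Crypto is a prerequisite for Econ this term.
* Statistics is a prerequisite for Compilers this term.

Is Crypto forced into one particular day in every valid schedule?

No

Crypto can be Tue (e.g. Crypto -> Tue, Compilers -> Tue, Chem -> Wed, Econ -> Thu, Statistics -> Mon) or Wed (e.g. Chem=Thu, Compilers=Tue, Crypto=Wed, Econ=Fri, Statistics=Mon).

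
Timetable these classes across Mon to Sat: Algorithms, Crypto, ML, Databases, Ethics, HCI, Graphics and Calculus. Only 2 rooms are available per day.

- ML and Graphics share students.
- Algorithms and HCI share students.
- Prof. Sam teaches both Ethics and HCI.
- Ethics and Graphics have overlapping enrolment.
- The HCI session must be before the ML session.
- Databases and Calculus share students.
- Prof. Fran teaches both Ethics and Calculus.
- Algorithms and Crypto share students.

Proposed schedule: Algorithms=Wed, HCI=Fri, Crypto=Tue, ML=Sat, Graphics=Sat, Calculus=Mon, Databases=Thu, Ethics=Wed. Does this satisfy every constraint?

Only 2 rooms are available per day — holds.
Prof. Sam teaches both Ethics and HCI — holds.
Ethics and Graphics have overlapping enrolment — holds.
The HCI session must be before the ML session — holds.
ML and Graphics share students — violated.
Databases and Calculus share students — holds.
Prof. Fran teaches both Ethics and Calculus — holds.
Algorithms and Crypto share students — holds.
Algorithms and HCI share students — holds.

Invalid. ML and Graphics share students.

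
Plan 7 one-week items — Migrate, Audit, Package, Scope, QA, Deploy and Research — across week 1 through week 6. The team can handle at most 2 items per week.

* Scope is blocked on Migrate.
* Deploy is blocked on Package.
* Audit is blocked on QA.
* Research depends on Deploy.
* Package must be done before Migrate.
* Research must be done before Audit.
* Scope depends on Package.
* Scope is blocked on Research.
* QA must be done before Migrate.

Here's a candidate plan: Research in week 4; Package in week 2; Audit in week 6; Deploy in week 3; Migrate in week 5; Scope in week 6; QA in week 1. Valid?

Valid

Research depends on Deploy — holds.
Scope depends on Package — holds.
Research must be done before Audit — holds.
Deploy is blocked on Package — holds.
Audit is blocked on QA — holds.
Scope is blocked on Research — holds.
The team can handle at most 2 items per week — holds.
Scope is blocked on Migrate — holds.
Package must be done before Migrate — holds.
QA must be done before Migrate — holds.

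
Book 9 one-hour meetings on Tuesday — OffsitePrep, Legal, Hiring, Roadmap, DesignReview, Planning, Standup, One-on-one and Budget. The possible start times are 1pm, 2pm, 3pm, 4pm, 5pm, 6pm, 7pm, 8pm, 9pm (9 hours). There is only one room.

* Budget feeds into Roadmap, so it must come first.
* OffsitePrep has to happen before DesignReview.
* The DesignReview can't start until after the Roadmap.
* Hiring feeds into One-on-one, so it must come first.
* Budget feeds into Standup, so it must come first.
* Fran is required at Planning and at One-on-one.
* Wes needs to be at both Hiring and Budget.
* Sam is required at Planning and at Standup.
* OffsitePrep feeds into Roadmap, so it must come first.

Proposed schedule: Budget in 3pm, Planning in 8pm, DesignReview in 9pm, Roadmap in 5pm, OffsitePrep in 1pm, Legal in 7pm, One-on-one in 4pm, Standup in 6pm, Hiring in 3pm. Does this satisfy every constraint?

Invalid. Wes needs to be at both Hiring and Budget.

The DesignReview can't start until after the Roadmap — holds.
Budget feeds into Standup, so it must come first — holds.
Fran is required at Planning and at One-on-one — holds.
Hiring feeds into One-on-one, so it must come first — holds.
There is only one room — violated.
OffsitePrep feeds into Roadmap, so it must come first — holds.
OffsitePrep has to happen before DesignReview — holds.
Sam is required at Planning and at Standup — holds.
Budget feeds into Roadmap, so it must come first — holds.
Wes needs to be at both Hiring and Budget — violated.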